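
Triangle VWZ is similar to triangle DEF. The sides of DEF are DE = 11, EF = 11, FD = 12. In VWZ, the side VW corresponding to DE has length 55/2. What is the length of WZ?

Since the triangles are similar, the ratio of corresponding sides is constant.
Scale factor k = VW / DE = 55/2 / 11 = 5/2
WZ = k * EF = 5/2 * 11 = 55/2

55/2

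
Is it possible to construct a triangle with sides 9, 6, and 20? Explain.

Check the triangle inequality: 9 + 6 = 15 ≤ 20.
Since the sum of two sides does not exceed the third, no triangle can be formed.

No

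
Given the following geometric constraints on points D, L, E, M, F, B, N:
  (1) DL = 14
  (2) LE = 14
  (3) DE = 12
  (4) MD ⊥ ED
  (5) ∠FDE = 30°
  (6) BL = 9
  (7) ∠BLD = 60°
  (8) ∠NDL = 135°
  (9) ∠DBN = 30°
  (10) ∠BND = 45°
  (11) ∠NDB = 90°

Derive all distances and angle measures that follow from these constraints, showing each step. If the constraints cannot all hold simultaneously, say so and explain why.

These constraints are not satisfiable: (9), (10) and (11) are the three interior angles of triangle DBN, which must sum to 180°, but 30° + 45° + 90° = 165°. No planar figure meets all of them, so nothing further can be derived.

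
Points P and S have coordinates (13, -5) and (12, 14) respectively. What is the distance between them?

d = sqrt((-1)^2 + (19)^2) = sqrt(362)

sqrt(362)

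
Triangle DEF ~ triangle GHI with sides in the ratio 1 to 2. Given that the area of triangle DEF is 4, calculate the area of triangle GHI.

Area ratio = (1/2)^2 = 1/4. Area of GHI = 4 * 4/1 = 16.

16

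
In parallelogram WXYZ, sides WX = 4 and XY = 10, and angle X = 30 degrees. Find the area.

Area = 4 * 10 * sin(30°) = 40 * 1/2 = 20

20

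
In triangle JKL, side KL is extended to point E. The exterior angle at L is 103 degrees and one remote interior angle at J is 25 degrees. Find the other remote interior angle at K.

By the exterior angle theorem: exterior angle = sum of remote interior angles.
103 = 25 + angle K
angle K = 103 - 25 = 78 degrees

78 degrees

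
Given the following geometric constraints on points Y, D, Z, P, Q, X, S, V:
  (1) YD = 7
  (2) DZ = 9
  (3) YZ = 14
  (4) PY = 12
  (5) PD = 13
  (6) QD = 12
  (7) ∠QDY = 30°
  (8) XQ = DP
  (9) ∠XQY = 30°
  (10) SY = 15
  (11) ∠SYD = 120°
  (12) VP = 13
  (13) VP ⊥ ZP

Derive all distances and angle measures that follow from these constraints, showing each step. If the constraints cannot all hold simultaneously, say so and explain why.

The constraints are consistent.

From the given relations:
  XQ = DP = 13

Step 1: From YD = 7, DQ = 12, and ∠YDQ = 30°, by the law of cosines:
  YQ² = YD² + DQ² - 2·YD·DQ·cos(30°) = 49 + 144 - 145.5 = 47.51
  YQ ≈ 6.89

Step 2: From DY = 7, YS = 15, and ∠DYS = 120°, by the law of cosines:
  DS² = DY² + YS² - 2·DY·YS·cos(120°) = 49 + 225 + 105 = 379
  DS ≈ 19.47

Step 3: From YD = 7, YP = 12, DP = 13, by the inverse law of cosines:
  cos(∠DYP) = (YD² + YP² - DP²) / (2·YD·YP)
  ∠DYP = 81.79°

Step 4: From YD = 7, YZ = 14, DZ = 9, by the inverse law of cosines:
  cos(∠DYZ) = (YD² + YZ² - DZ²) / (2·YD·YZ)
  ∠DYZ = 33.2°

Step 5: From DP = 13, DY = 7, PY = 12, by the inverse law of cosines:
  cos(∠PDY) = (DP² + DY² - PY²) / (2·DP·DY)
  ∠PDY = 66.01°

Step 6: From DY = 7, DZ = 9, YZ = 14, by the inverse law of cosines:
  cos(∠YDZ) = (DY² + DZ² - YZ²) / (2·DY·DZ)
  ∠YDZ = 121.59°

Step 7: From ZD = 9, ZY = 14, DY = 7, by the inverse law of cosines:
  cos(∠DZY) = (ZD² + ZY² - DY²) / (2·ZD·ZY)
  ∠DZY = 25.21°

Step 8: From PD = 13, PY = 12, DY = 7, by the inverse law of cosines:
  cos(∠DPY) = (PD² + PY² - DY²) / (2·PD·PY)
  ∠DPY = 32.2°

Step 9: From YQ = 6.89, QX = 13, and ∠YQX = 30°, by the law of cosines:
  YX² = YQ² + QX² - 2·YQ·QX·cos(30°) = 47.51 + 169 - 155.2 = 61.31
  YX ≈ 7.83

Step 10: From YD = 7, YQ = 6.89, DQ = 12, by the inverse law of cosines:
  cos(∠DYQ) = (YD² + YQ² - DQ²) / (2·YD·YQ)
  ∠DYQ = 119.48°

Step 11: From DS = 19.47, DY = 7, SY = 15, by the inverse law of cosines:
  cos(∠SDY) = (DS² + DY² - SY²) / (2·DS·DY)
  ∠SDY = 41.86°

Step 12: From QD = 12, QY = 6.89, DY = 7, by the inverse law of cosines:
  cos(∠DQY) = (QD² + QY² - DY²) / (2·QD·QY)
  ∠DQY = 30.52°

Step 13: From SD = 19.47, SY = 15, DY = 7, by the inverse law of cosines:
  cos(∠DSY) = (SD² + SY² - DY²) / (2·SD·SY)
  ∠DSY = 18.14°

Step 14: From YQ = 6.89, YX = 7.83, QX = 13, by the inverse law of cosines:
  cos(∠QYX) = (YQ² + YX² - QX²) / (2·YQ·YX)
  ∠QYX = 123.89°

Step 15: From XQ = 13, XY = 7.83, QY = 6.89, by the inverse law of cosines:
  cos(∠QXY) = (XQ² + XY² - QY²) / (2·XQ·XY)
  ∠QXY = 26.11°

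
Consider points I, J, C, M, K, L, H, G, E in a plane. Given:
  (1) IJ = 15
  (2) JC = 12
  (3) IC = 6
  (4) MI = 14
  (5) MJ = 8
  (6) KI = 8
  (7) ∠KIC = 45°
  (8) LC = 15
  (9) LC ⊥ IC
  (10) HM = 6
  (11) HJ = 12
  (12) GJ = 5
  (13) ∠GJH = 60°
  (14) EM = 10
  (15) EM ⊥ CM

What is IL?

Step 1: By the law of cosines on triangle ICL: IL² = 6² + 15² − 2·6·15·cos(90°) = 261, so IL = 3·√29.

Therefore, the length of IL = 3·√29.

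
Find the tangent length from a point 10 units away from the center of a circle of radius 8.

The tangent, radius, and line from the external point to the center form a right triangle.
The right angle is where the tangent meets the radius.
By the Pythagorean theorem: tangent² + 8² = 10²
tangent² = 100 - 64 = 36
tangent = 6

6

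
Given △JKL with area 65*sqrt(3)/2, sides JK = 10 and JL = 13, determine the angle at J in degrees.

sin(C) = 2 * 65*sqrt(3)/2 / (10 * 13) = sqrt(3)/2, so C = arcsin(sqrt(3)/2) = 60°.
Since sin(180° - C) = sin(C), the obtuse angle 120° gives the same area, so C = 60° or C = 120°.

60° or 120°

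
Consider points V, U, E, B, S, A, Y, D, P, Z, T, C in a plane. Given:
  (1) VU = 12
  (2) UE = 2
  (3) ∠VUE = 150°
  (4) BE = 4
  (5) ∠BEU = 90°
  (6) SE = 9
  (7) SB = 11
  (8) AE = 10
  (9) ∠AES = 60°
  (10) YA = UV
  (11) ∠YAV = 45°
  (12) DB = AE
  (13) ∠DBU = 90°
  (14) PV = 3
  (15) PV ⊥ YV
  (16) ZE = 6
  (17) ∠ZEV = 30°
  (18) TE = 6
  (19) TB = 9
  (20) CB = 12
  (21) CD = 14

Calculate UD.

From the given relations: DB = AE = 10.
Step 1: By the law of cosines on triangle UEB: UB² = 2² + 4² − 2·2·4·cos(90°) = 20, so UB = 2·√5.
Step 2: By the law of cosines on triangle UBD: UD² = (2·√5)² + 10² − 2·2·√5·10·cos(90°) = 120, so UD = 2·√30.

Therefore, the length of UD = 2·√30.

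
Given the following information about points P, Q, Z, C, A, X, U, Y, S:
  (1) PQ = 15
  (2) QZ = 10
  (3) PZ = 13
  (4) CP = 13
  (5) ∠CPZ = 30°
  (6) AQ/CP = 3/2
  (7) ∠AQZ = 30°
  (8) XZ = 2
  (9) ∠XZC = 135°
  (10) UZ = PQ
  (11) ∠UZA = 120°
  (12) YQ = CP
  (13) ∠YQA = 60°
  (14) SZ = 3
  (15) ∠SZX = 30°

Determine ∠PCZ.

Step 1: By the law of cosines on triangle CPZ: CZ² = 13² + 13² − 2·13·13·cos(30°) = 45.28, so CZ ≈ 6.73.
Step 2: By the inverse law of cosines on triangle PCZ: cos(∠PCZ) = (13² + 6.73² − 13²) / (2·13·6.73) = 45.28/174.96 = 0.2588, so ∠PCZ = 75°.

Therefore, the measure of angle ∠PCZ = 75°.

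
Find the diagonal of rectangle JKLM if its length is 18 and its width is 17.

A rectangle's diagonal splits it into two right triangles, with the diagonal as the hypotenuse.
By the Pythagorean theorem, d^2 = 18^2 + 17^2 = 613.
Therefore d = sqrt(613).

sqrt(613)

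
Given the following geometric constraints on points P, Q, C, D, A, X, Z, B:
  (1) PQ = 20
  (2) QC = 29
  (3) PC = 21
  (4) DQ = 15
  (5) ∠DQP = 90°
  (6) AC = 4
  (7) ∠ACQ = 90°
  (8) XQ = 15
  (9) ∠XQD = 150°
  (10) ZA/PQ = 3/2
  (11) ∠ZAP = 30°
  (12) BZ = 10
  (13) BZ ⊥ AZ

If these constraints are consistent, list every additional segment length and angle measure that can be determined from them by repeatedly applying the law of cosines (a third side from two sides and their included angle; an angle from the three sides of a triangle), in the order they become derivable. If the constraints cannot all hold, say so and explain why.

The constraints are consistent. Derivable facts, in order:
After 1 step:
- AB = 10·√10
- DX ≈ 28.98
- PD = 25
- QA ≈ 29.27
- ∠CPQ = 90°
- ∠CQP = 46.4°
- ∠PCQ = 43.6°
After 2 steps:
- ∠ABZ = 71.57°
- ∠AQC = 7.85°
- ∠BAZ = 18.43°
- ∠CAQ = 82.15°
- ∠DPQ = 36.87°
- ∠DXQ = 15°
- ∠PDQ = 53.13°
- ∠QDX = 15°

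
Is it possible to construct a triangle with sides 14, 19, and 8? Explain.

Check all three triangle inequalities:
14 + 19 = 33 > 8 ✓
14 + 8 = 22 > 19 ✓
19 + 8 = 27 > 14 ✓
All conditions hold, so these sides form a valid triangle.

Yes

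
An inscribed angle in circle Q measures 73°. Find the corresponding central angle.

By the inscribed angle theorem, the central angle is twice the inscribed angle.
Central angle = 2 × 73° = 146°

146°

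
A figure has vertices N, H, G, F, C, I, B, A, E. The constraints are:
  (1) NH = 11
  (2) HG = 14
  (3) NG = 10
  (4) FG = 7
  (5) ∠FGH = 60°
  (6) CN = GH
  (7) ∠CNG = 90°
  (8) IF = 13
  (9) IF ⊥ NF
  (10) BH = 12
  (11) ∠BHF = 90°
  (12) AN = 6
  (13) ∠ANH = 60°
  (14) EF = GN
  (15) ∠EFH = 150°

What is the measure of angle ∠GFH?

Step 1: By the law of cosines on triangle FGH: FH² = 7² + 14² − 2·7·14·cos(60°) = 147, so FH = 7·√3.
Step 2: By the inverse law of cosines on triangle GFH: cos(∠GFH) = (7² + (7·√3)² − 14²) / (2·7·7·√3) = 0/169.74 = 0, so ∠GFH = 90°.

Therefore, the measure of angle ∠GFH = 90°.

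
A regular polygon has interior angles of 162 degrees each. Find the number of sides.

Exterior angle = 180 - 162 = 18. n = 360 / 18 = 20.

20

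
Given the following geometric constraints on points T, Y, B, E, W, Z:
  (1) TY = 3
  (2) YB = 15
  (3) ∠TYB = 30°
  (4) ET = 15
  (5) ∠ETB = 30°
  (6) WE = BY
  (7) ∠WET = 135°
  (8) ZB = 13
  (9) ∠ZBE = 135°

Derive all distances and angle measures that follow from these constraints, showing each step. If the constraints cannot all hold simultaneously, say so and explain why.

The constraints are consistent.

From the given relations:
  WE = BY = 15

Step 1: From TY = 3, YB = 15, and ∠TYB = 30°, by the law of cosines:
  TB² = TY² + YB² - 2·TY·YB·cos(30°) = 9 + 225 - 77.94 = 156.1
  TB ≈ 12.49

Step 2: From TE = 15, EW = 15, and ∠TEW = 135°, by the law of cosines:
  TW² = TE² + EW² - 2·TE·EW·cos(135°) = 225 + 225 + 318.2 = 768.2
  TW ≈ 27.72

Step 3: From BT = 12.49, TE = 15, and ∠BTE = 30°, by the law of cosines:
  BE² = BT² + TE² - 2·BT·TE·cos(30°) = 156.1 + 225 - 324.6 = 56.5
  BE ≈ 7.52

Step 4: From TB = 12.49, TY = 3, BY = 15, by the inverse law of cosines:
  cos(∠BTY) = (TB² + TY² - BY²) / (2·TB·TY)
  ∠BTY = 143.1°

Step 5: From TE = 15, TW = 27.72, EW = 15, by the inverse law of cosines:
  cos(∠ETW) = (TE² + TW² - EW²) / (2·TE·TW)
  ∠ETW = 22.5°

Step 6: From BT = 12.49, BY = 15, TY = 3, by the inverse law of cosines:
  cos(∠TBY) = (BT² + BY² - TY²) / (2·BT·BY)
  ∠TBY = 6.9°

Step 7: From WE = 15, WT = 27.72, ET = 15, by the inverse law of cosines:
  cos(∠EWT) = (WE² + WT² - ET²) / (2·WE·WT)
  ∠EWT = 22.5°

Step 8: From EB = 7.52, BZ = 13, and ∠EBZ = 135°, by the law of cosines:
  EZ² = EB² + BZ² - 2·EB·BZ·cos(135°) = 56.5 + 169 + 138.2 = 363.7
  EZ ≈ 19.07

Step 9: From BE = 7.52, BT = 12.49, ET = 15, by the inverse law of cosines:
  cos(∠EBT) = (BE² + BT² - ET²) / (2·BE·BT)
  ∠EBT = 93.8°

Step 10: From EB = 7.52, ET = 15, BT = 12.49, by the inverse law of cosines:
  cos(∠BET) = (EB² + ET² - BT²) / (2·EB·ET)
  ∠BET = 56.2°

Step 11: From EB = 7.52, EZ = 19.07, BZ = 13, by the inverse law of cosines:
  cos(∠BEZ) = (EB² + EZ² - BZ²) / (2·EB·EZ)
  ∠BEZ = 28.82°

Step 12: From ZB = 13, ZE = 19.07, BE = 7.52, by the inverse law of cosines:
  cos(∠BZE) = (ZB² + ZE² - BE²) / (2·ZB·ZE)
  ∠BZE = 16.18°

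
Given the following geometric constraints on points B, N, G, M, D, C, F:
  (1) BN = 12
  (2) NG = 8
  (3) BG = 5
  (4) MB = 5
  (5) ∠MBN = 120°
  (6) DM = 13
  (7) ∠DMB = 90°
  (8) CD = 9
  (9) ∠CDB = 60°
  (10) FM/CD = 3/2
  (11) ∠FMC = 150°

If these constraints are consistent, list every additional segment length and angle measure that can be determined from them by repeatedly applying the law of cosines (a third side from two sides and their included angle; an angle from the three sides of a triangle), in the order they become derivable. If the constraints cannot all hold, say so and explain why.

The constraints are consistent. Derivable facts, in order:
After 1 step:
- BD = √194
- NM ≈ 15.13
- ∠BGN = 133.43°
- ∠BNG = 17.61°
- ∠GBN = 28.96°
After 2 steps:
- BC ≈ 12.23
- ∠BDM = 21.04°
- ∠BMN = 43.37°
- ∠BNM = 16.63°
- ∠DBM = 68.96°
After 3 steps:
- ∠BCD = 80.42°
- ∠CBD = 39.58°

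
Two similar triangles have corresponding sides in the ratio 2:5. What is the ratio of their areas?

The ratio of areas of similar triangles equals the square of the side ratio.
Side ratio = 2:5
Area ratio = (2/5)^2 = 4/25 = 4:25

4:25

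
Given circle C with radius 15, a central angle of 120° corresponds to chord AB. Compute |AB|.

Chord length = 2r sin(θ/2)
= 2 × 15 × sin(120°/2)
= 2 × 15 × sin(60°)
= 15*sqrt(3)

15*sqrt(3)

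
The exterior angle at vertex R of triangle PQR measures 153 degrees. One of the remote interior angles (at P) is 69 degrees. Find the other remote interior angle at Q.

angle Q = 153 - 69 = 84 degrees (exterior angle theorem).

84 degrees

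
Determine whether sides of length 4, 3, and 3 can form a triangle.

Check all three triangle inequalities:
4 + 3 = 7 > 3 ✓
4 + 3 = 7 > 3 ✓
3 + 3 = 6 > 4 ✓
All conditions hold, so these sides form a valid triangle.

Yes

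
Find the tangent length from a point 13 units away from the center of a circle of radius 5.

tangent = √(d² - r²) = √(13² - 5²) = √(169 - 25) = √144 = 12

12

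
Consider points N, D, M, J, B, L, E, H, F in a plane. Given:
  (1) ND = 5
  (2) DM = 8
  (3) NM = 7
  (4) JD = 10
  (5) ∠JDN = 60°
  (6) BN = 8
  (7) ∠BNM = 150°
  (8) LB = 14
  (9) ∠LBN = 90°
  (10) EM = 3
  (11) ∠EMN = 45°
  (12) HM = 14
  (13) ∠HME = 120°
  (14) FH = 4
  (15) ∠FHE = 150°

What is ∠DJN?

Step 1: By the law of cosines on triangle JDN: JN² = 10² + 5² − 2·10·5·cos(60°) = 75, so JN = 5·√3.
Step 2: By the inverse law of cosines on triangle DJN: cos(∠DJN) = (10² + (5·√3)² − 5²) / (2·10·5·√3) = 150/173.21 = 0.866, so ∠DJN = 30°.

Therefore, the measure of angle ∠DJN = 30°.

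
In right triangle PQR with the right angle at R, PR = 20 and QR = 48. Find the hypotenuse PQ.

PQ = sqrt(20^2 + 48^2) = sqrt(2704) = 52

52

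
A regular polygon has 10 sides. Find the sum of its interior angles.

The sum of interior angles of an n-sided polygon is (n - 2) * 180.
For n = 10: (10 - 2) * 180 = 8 * 180 = 1440 degrees.

1440 degrees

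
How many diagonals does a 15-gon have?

Total line segments between 15 vertices = C(15,2) = 105.
Subtract the 15 sides: 105 - 15 = 90 diagonals.

90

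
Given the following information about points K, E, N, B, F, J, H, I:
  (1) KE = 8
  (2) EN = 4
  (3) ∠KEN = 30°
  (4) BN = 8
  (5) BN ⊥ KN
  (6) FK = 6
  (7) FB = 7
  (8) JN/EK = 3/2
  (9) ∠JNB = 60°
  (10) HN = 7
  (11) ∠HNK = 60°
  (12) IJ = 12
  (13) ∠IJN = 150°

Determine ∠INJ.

From the given relations: JN = 3/2·EK = 3/2·8 = 12.
Step 1: By the law of cosines on triangle NJI: NI² = 12² + 12² − 2·12·12·cos(150°) = 537.42, so NI ≈ 23.18.
Step 2: By the inverse law of cosines on triangle INJ: cos(∠INJ) = (23.18² + 12² − 12²) / (2·23.18·12) = 537.42/556.37 = 0.9659, so ∠INJ = 15°.

Therefore, the measure of angle ∠INJ = 15°.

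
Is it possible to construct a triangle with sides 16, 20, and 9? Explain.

For three segments to close into a triangle, no single side can be as long as the other two combined.
The longest side is 20, and 9 + 16 = 25 > 20.
A triangle can be formed.

Yes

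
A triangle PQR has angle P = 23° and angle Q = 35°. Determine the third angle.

Let angle R = x. Then 23 + 35 + x = 180.
x = 180 - 58 = 122 degrees.

122 degrees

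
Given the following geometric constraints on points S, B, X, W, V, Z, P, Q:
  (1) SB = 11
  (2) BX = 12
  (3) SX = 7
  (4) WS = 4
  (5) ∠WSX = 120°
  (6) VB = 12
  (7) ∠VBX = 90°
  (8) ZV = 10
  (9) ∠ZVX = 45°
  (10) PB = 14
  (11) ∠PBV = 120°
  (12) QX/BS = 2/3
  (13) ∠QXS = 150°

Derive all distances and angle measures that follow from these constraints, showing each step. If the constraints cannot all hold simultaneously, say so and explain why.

The constraints are consistent.

From the given relations:
  QX = 2/3·BS = 2/3·11 ≈ 7.33

Step 1: From SX = 7, XQ = 7.33, and ∠SXQ = 150°, by the law of cosines:
  SQ² = SX² + XQ² - 2·SX·XQ·cos(150°) = 49 + 53.78 + 88.91 = 191.7
  SQ ≈ 13.85

Step 2: From XS = 7, SW = 4, and ∠XSW = 120°, by the law of cosines:
  XW² = XS² + SW² - 2·XS·SW·cos(120°) = 49 + 16 + 28 = 93
  XW = √93

Step 3: From XB = 12, BV = 12, and ∠XBV = 90°, by the law of cosines:
  XV² = XB² + BV² - 2·XB·BV·cos(90°) = 144 + 144 - 0 = 288
  XV = 12·√2

Step 4: From VB = 12, BP = 14, and ∠VBP = 120°, by the law of cosines:
  VP² = VB² + BP² - 2·VB·BP·cos(120°) = 144 + 196 + 168 = 508
  VP = 2·√127

Step 5: From SB = 11, SX = 7, BX = 12, by the inverse law of cosines:
  cos(∠BSX) = (SB² + SX² - BX²) / (2·SB·SX)
  ∠BSX = 80.28°

Step 6: From BS = 11, BX = 12, SX = 7, by the inverse law of cosines:
  cos(∠SBX) = (BS² + BX² - SX²) / (2·BS·BX)
  ∠SBX = 35.1°

Step 7: From XB = 12, XS = 7, BS = 11, by the inverse law of cosines:
  cos(∠BXS) = (XB² + XS² - BS²) / (2·XB·XS)
  ∠BXS = 64.62°

Step 8: From XV = 12·√2, VZ = 10, and ∠XVZ = 45°, by the law of cosines:
  XZ² = XV² + VZ² - 2·XV·VZ·cos(45°) = 288 + 100 - 240 = 148
  XZ = 2·√37

Step 9: From SQ = 13.85, SX = 7, QX = 7.33, by the inverse law of cosines:
  cos(∠QSX) = (SQ² + SX² - QX²) / (2·SQ·SX)
  ∠QSX = 15.36°

Step 10: From XB = 12, XV = 12·√2, BV = 12, by the inverse law of cosines:
  cos(∠BXV) = (XB² + XV² - BV²) / (2·XB·XV)
  ∠BXV = 45°

Step 11: From XS = 7, XW = √93, SW = 4, by the inverse law of cosines:
  cos(∠SXW) = (XS² + XW² - SW²) / (2·XS·XW)
  ∠SXW = 21.05°

Step 12: From WS = 4, WX = √93, SX = 7, by the inverse law of cosines:
  cos(∠SWX) = (WS² + WX² - SX²) / (2·WS·WX)
  ∠SWX = 38.95°

Step 13: From VB = 12, VP = 2·√127, BP = 14, by the inverse law of cosines:
  cos(∠BVP) = (VB² + VP² - BP²) / (2·VB·VP)
  ∠BVP = 32.54°

Step 14: From VB = 12, VX = 12·√2, BX = 12, by the inverse law of cosines:
  cos(∠BVX) = (VB² + VX² - BX²) / (2·VB·VX)
  ∠BVX = 45°

Step 15: From PB = 14, PV = 2·√127, BV = 12, by the inverse law of cosines:
  cos(∠BPV) = (PB² + PV² - BV²) / (2·PB·PV)
  ∠BPV = 27.46°

Step 16: From QS = 13.85, QX = 7.33, SX = 7, by the inverse law of cosines:
  cos(∠SQX) = (QS² + QX² - SX²) / (2·QS·QX)
  ∠SQX = 14.64°

Step 17: From XV = 12·√2, XZ = 2·√37, VZ = 10, by the inverse law of cosines:
  cos(∠VXZ) = (XV² + XZ² - VZ²) / (2·XV·XZ)
  ∠VXZ = 35.54°

Step 18: From ZV = 10, ZX = 2·√37, VX = 12·√2, by the inverse law of cosines:
  cos(∠VZX) = (ZV² + ZX² - VX²) / (2·ZV·ZX)
  ∠VZX = 99.46°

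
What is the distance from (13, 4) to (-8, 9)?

d = sqrt((-21)^2 + (5)^2) = sqrt(466)

sqrt(466)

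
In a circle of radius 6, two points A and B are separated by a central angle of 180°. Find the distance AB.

Drop a perpendicular from the center to the chord, bisecting both the chord and the central angle.
Each half-chord = r sin(θ/2) = 6 sin(90°).
The full chord = 2 × 6 × sin(90°) = 12.

12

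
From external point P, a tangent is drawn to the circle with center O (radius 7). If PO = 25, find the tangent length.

The tangent, radius, and line from the external point to the center form a right triangle.
The right angle is where the tangent meets the radius.
By the Pythagorean theorem: tangent² + 7² = 25²
tangent² = 625 - 49 = 576
tangent = 24

24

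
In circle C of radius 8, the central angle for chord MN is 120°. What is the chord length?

Drop a perpendicular from the center to the chord, bisecting both the chord and the central angle.
Each half-chord = r sin(θ/2) = 8 sin(60°).
The full chord = 2 × 8 × sin(60°) = 8*sqrt(3).

8*sqrt(3)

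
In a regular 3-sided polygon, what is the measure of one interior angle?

Each interior angle of a regular n-gon is (n - 2) * 180 / n.
For n = 3: (3 - 2) * 180 / 3 = 180/3 = 60 degrees.

60 degrees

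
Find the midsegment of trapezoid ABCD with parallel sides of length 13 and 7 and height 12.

The midsegment (median) of a trapezoid connects the midpoints of the non-parallel sides.
Its length is the average of the two bases: (13 + 7) / 2 = 10.

10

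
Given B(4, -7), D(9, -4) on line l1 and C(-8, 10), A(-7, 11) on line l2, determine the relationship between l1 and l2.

Slope of line 1: m1 = (-4 - -7)/(9 - 4) = 3/5 = 3/5
Slope of line 2: m2 = (11 - 10)/(-7 - -8) = 1/1 = 1
m1 != m2 (3/5 != 1), so not parallel.
m1 * m2 = (3/5) * (1) = 3/5 != -1, so not perpendicular.
The lines are neither parallel nor perpendicular.

Neither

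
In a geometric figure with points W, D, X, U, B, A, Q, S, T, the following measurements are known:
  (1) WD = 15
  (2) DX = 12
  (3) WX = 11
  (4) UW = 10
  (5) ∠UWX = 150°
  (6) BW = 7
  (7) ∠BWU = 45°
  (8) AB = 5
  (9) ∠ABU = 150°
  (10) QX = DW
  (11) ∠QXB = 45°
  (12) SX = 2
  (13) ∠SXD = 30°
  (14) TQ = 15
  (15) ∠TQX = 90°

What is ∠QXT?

From the given relations: QX = DW = 15.
Step 1: By the law of cosines on triangle XQT: XT² = 15² + 15² − 2·15·15·cos(90°) = 450, so XT = 15·√2.
Step 2: By the inverse law of cosines on triangle QXT: cos(∠QXT) = (15² + (15·√2)² − 15²) / (2·15·15·√2) = 450/636.4 = 0.7071, so ∠QXT = 45°.

Therefore, the measure of angle ∠QXT = 45°.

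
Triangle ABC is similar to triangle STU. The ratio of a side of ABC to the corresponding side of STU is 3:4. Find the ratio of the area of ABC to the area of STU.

The ratio of areas of similar triangles equals the square of the side ratio.
Side ratio = 3:4
Area ratio = (3/4)^2 = 9/16 = 9:16

9:16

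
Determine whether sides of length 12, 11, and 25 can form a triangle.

No.
The triangle inequality is violated: 12 + 11 = 23 ≤ 25.
These lengths cannot form a triangle.

No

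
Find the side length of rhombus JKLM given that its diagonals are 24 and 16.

In a rhombus, the diagonals bisect each other perpendicularly, creating four congruent right triangles.
Each triangle has legs 12 (half of 24) and 8 (half of 16).
The hypotenuse of each right triangle is a side of the rhombus:
side = sqrt(12^2 + 8^2) = sqrt(208) = 4*sqrt(13)

4*sqrt(13)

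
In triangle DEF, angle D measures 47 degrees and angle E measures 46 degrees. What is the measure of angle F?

angle F = 180 - 47 - 46 = 87 degrees.

87 degrees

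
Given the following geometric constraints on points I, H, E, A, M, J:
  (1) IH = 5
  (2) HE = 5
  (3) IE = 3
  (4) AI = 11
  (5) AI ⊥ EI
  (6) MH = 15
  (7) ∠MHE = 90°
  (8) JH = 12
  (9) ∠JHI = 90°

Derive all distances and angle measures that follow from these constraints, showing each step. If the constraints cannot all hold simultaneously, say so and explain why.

The constraints are consistent.

Step 1: From IH = 5, HJ = 12, and ∠IHJ = 90°, by the law of cosines:
  IJ² = IH² + HJ² - 2·IH·HJ·cos(90°) = 25 + 144 - 0 = 169
  IJ = 13

Step 2: From EI = 3, IA = 11, and ∠EIA = 90°, by the law of cosines:
  EA² = EI² + IA² - 2·EI·IA·cos(90°) = 9 + 121 - 0 = 130
  EA = √130

Step 3: From EH = 5, HM = 15, and ∠EHM = 90°, by the law of cosines:
  EM² = EH² + HM² - 2·EH·HM·cos(90°) = 25 + 225 - 0 = 250
  EM = 5·√10

Step 4: From IE = 3, IH = 5, EH = 5, by the inverse law of cosines:
  cos(∠EIH) = (IE² + IH² - EH²) / (2·IE·IH)
  ∠EIH = 72.54°

Step 5: From HE = 5, HI = 5, EI = 3, by the inverse law of cosines:
  cos(∠EHI) = (HE² + HI² - EI²) / (2·HE·HI)
  ∠EHI = 34.92°

Step 6: From EH = 5, EI = 3, HI = 5, by the inverse law of cosines:
  cos(∠HEI) = (EH² + EI² - HI²) / (2·EH·EI)
  ∠HEI = 72.54°

Step 7: From IH = 5, IJ = 13, HJ = 12, by the inverse law of cosines:
  cos(∠HIJ) = (IH² + IJ² - HJ²) / (2·IH·IJ)
  ∠HIJ = 67.38°

Step 8: From EA = √130, EI = 3, AI = 11, by the inverse law of cosines:
  cos(∠AEI) = (EA² + EI² - AI²) / (2·EA·EI)
  ∠AEI = 74.74°

Step 9: From EH = 5, EM = 5·√10, HM = 15, by the inverse law of cosines:
  cos(∠HEM) = (EH² + EM² - HM²) / (2·EH·EM)
  ∠HEM = 71.57°

Step 10: From AE = √130, AI = 11, EI = 3, by the inverse law of cosines:
  cos(∠EAI) = (AE² + AI² - EI²) / (2·AE·AI)
  ∠EAI = 15.26°

Step 11: From ME = 5·√10, MH = 15, EH = 5, by the inverse law of cosines:
  cos(∠EMH) = (ME² + MH² - EH²) / (2·ME·MH)
  ∠EMH = 18.43°

Step 12: From JH = 12, JI = 13, HI = 5, by the inverse law of cosines:
  cos(∠HJI) = (JH² + JI² - HI²) / (2·JH·JI)
  ∠HJI = 22.62°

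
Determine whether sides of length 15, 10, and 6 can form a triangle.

For three segments to close into a triangle, no single side can be as long as the other two combined.
The longest side is 15, and 6 + 10 = 16 > 15.
A triangle can be formed.

Yes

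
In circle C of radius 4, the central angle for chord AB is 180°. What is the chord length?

Chord length = 2r sin(θ/2)
= 2 × 4 × sin(180°/2)
= 2 × 4 × sin(90°)
= 8

8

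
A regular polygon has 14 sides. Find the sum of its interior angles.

The sum of interior angles of an n-sided polygon is (n - 2) * 180.
For n = 14: (14 - 2) * 180 = 12 * 180 = 2160 degrees.

2160 degrees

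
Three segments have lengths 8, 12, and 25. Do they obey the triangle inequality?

The longest side is 25. The other two sides sum to 8 + 12 = 20.
Since 20 ≤ 25, the two shorter sides cannot reach around to close the triangle.

No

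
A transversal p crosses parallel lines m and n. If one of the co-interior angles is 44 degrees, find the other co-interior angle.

Co-interior angles sum to 180: 180 - 44 = 136 degrees.

136 degrees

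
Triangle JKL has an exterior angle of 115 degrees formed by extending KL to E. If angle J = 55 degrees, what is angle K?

By the exterior angle theorem: exterior angle = sum of remote interior angles.
115 = 55 + angle K
angle K = 115 - 55 = 60 degrees

60 degrees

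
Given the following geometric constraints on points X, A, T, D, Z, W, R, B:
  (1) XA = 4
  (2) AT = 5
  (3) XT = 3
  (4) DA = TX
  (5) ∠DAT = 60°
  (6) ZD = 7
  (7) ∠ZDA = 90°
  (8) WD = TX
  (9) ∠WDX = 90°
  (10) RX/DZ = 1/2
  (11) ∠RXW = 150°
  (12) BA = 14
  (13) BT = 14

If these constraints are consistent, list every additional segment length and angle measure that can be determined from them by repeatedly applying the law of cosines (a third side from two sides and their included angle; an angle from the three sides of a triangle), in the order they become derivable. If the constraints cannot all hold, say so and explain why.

The constraints are consistent. Derivable facts, in order:
After 1 step:
- AZ = √58
- TD = √19
- ∠ABT = 20.57°
- ∠ATB = 79.71°
- ∠ATX = 53.13°
- ∠AXT = 90°
- ∠BAT = 79.71°
- ∠TAX = 36.87°
After 2 steps:
- ∠ADT = 83.41°
- ∠ATD = 36.59°
- ∠AZD = 23.2°
- ∠DAZ = 66.8°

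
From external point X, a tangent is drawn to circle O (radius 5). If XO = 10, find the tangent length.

tangent = √(d² - r²) = √(10² - 5²) = √(100 - 25) = √75 = 5*sqrt(3)

5*sqrt(3)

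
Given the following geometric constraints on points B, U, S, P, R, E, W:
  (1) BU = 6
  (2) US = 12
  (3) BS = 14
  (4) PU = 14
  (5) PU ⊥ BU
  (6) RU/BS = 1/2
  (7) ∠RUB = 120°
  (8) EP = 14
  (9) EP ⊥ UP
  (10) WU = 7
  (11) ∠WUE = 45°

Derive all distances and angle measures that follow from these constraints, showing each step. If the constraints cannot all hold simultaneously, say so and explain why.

The constraints are consistent.

From the given relations:
  RU = 1/2·BS = 1/2·14 = 7

Step 1: From BU = 6, UP = 14, and ∠BUP = 90°, by the law of cosines:
  BP² = BU² + UP² - 2·BU·UP·cos(90°) = 36 + 196 - 0 = 232
  BP = 2·√58

Step 2: From BU = 6, UR = 7, and ∠BUR = 120°, by the law of cosines:
  BR² = BU² + UR² - 2·BU·UR·cos(120°) = 36 + 49 + 42 = 127
  BR = √127

Step 3: From UP = 14, PE = 14, and ∠UPE = 90°, by the law of cosines:
  UE² = UP² + PE² - 2·UP·PE·cos(90°) = 196 + 196 - 0 = 392
  UE = 14·√2

Step 4: From BS = 14, BU = 6, SU = 12, by the inverse law of cosines:
  cos(∠SBU) = (BS² + BU² - SU²) / (2·BS·BU)
  ∠SBU = 58.41°

Step 5: From UB = 6, US = 12, BS = 14, by the inverse law of cosines:
  cos(∠BUS) = (UB² + US² - BS²) / (2·UB·US)
  ∠BUS = 96.38°

Step 6: From SB = 14, SU = 12, BU = 6, by the inverse law of cosines:
  cos(∠BSU) = (SB² + SU² - BU²) / (2·SB·SU)
  ∠BSU = 25.21°

Step 7: From EU = 14·√2, UW = 7, and ∠EUW = 45°, by the law of cosines:
  EW² = EU² + UW² - 2·EU·UW·cos(45°) = 392 + 49 - 196 = 245
  EW = 7·√5

Step 8: From BP = 2·√58, BU = 6, PU = 14, by the inverse law of cosines:
  cos(∠PBU) = (BP² + BU² - PU²) / (2·BP·BU)
  ∠PBU = 66.8°

Step 9: From BR = √127, BU = 6, RU = 7, by the inverse law of cosines:
  cos(∠RBU) = (BR² + BU² - RU²) / (2·BR·BU)
  ∠RBU = 32.54°

Step 10: From UE = 14·√2, UP = 14, EP = 14, by the inverse law of cosines:
  cos(∠EUP) = (UE² + UP² - EP²) / (2·UE·UP)
  ∠EUP = 45°

Step 11: From PB = 2·√58, PU = 14, BU = 6, by the inverse law of cosines:
  cos(∠BPU) = (PB² + PU² - BU²) / (2·PB·PU)
  ∠BPU = 23.2°

Step 12: From RB = √127, RU = 7, BU = 6, by the inverse law of cosines:
  cos(∠BRU) = (RB² + RU² - BU²) / (2·RB·RU)
  ∠BRU = 27.46°

Step 13: From EP = 14, EU = 14·√2, PU = 14, by the inverse law of cosines:
  cos(∠PEU) = (EP² + EU² - PU²) / (2·EP·EU)
  ∠PEU = 45°

Step 14: From EU = 14·√2, EW = 7·√5, UW = 7, by the inverse law of cosines:
  cos(∠UEW) = (EU² + EW² - UW²) / (2·EU·EW)
  ∠UEW = 18.43°

Step 15: From WE = 7·√5, WU = 7, EU = 14·√2, by the inverse law of cosines:
  cos(∠EWU) = (WE² + WU² - EU²) / (2·WE·WU)
  ∠EWU = 116.57°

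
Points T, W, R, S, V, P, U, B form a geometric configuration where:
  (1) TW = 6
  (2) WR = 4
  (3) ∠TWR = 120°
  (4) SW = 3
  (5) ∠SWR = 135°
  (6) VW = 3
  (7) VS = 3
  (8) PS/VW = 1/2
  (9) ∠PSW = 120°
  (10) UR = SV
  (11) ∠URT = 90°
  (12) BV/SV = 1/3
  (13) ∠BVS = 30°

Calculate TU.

From the given relations: UR = SV = 3.
Step 1: By the law of cosines on triangle RWT: RT² = 4² + 6² − 2·4·6·cos(120°) = 76, so RT = 2·√19.
Step 2: By the law of cosines on triangle TRU: TU² = (2·√19)² + 3² − 2·2·√19·3·cos(90°) = 85, so TU = √85.

Therefore, the length of TU = √85.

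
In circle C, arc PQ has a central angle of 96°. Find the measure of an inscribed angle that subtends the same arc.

An inscribed angle intercepts an arc from a point on the circle, while the central angle intercepts the same arc from the center.
The inscribed angle is always half the central angle: 96° / 2 = 48°.

48°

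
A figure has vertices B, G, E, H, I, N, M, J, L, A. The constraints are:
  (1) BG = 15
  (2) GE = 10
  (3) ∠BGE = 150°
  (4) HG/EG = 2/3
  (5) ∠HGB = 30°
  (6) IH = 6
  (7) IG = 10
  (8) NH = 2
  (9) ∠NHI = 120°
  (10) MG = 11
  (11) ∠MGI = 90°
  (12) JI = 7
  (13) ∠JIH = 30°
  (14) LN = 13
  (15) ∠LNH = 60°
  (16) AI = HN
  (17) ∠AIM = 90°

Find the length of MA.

From the given relations: AI = HN = 2.
Step 1: By the law of cosines on triangle IGM: IM² = 10² + 11² − 2·10·11·cos(90°) = 221, so IM ≈ 14.87.
Step 2: By the law of cosines on triangle MIA: MA² = 14.87² + 2² − 2·14.87·2·cos(90°) = 225, so MA = 15.

Therefore, the length of MA = 15.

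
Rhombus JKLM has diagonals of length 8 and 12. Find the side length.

Half-diagonals are 4 and 6. side = sqrt(4^2 + 6^2) = sqrt(52) = 2*sqrt(13)

2*sqrt(13)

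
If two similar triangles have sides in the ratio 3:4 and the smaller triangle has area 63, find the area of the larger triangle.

The ratio of areas of similar triangles = (side ratio)^2.
Side ratio = 3:4, so area ratio = 9:16.
Area of the larger triangle / Area of the smaller triangle = 16/9
Area of the larger triangle = 63 * 16/9 = 112

112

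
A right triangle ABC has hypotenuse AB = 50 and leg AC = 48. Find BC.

By the Pythagorean theorem: BC^2 = AB^2 - AC^2
BC^2 = 50^2 - 48^2 = 2500 - 2304 = 196
BC = sqrt(196) = 14

14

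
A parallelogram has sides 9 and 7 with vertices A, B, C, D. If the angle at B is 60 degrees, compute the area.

Area = 9 * 7 * sin(60°) = 63 * sqrt(3)/2 = 63*sqrt(3)/2

63*sqrt(3)/2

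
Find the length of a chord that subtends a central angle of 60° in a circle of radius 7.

Chord = 2(7) sin(30°) = 7

7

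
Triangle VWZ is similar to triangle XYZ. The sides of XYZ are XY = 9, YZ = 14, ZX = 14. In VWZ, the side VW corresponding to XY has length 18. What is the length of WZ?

Since the triangles are similar, the ratio of corresponding sides is constant.
Scale factor k = VW / XY = 18 / 9 = 2
WZ = k * YZ = 2 * 14 = 28

28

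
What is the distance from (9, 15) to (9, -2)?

d = sqrt((0)^2 + (-17)^2) = sqrt(289) = 17

17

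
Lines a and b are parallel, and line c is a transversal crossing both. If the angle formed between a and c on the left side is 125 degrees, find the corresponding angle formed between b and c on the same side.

When a transversal crosses parallel lines, angles in the same position at each intersection are called corresponding angles.
These are always equal, so the answer is 125 degrees.

125 degrees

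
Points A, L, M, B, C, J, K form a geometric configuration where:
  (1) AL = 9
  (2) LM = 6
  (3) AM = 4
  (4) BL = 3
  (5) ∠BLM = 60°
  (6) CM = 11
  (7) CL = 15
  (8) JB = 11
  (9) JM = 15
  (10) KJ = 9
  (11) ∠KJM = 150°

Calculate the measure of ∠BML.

Step 1: By the law of cosines on triangle MLB: MB² = 6² + 3² − 2·6·3·cos(60°) = 27, so MB = 3·√3.
Step 2: By the inverse law of cosines on triangle BML: cos(∠BML) = ((3·√3)² + 6² − 3²) / (2·3·√3·6) = 54/62.35 = 0.866, so ∠BML = 30°.

Therefore, the measure of angle ∠BML = 30°.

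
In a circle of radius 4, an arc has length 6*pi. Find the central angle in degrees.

Arc length L = 2πr × θ/360, so θ = 360L / (2πr).
θ = 360 × 6*pi / (2π × 4)
θ = 270°
θ = 270°

270°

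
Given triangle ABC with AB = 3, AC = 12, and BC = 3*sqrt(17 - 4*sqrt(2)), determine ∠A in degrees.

When all three sides of a triangle are known, the law of cosines can be rearranged to find any angle.
cos(C) = (a² + b² - c²) / (2ab) gives cos(A) = sqrt(2)/2.
Taking the inverse cosine: A = 45°.

45°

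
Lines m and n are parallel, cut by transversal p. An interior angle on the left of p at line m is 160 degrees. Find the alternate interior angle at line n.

Alternate interior angles formed by parallel lines and a transversal are equal.
The given angle is 160 degrees.
The alternate interior angle = 160 degrees.

160 degrees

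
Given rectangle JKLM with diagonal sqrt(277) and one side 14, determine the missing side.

b = sqrt(d^2 - a^2) = sqrt(277 - 196) = sqrt(81) = 9

9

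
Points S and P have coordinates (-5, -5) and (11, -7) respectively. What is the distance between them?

d = sqrt((16)^2 + (-2)^2) = sqrt(260) = 2*sqrt(65)

2*sqrt(65)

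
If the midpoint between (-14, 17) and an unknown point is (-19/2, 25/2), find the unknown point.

Using the midpoint formula: M = ((x1 + x2)/2, (y1 + y2)/2)
We know M = (-19/2, 25/2) and K = (-14, 17)
For x: -19/2 = (-14 + x2)/2, so x2 = 2*-19/2 - -14 = -5
For y: 25/2 = (17 + y2)/2, so y2 = 2*25/2 - 17 = 8
M = (-5, 8)

(-5, 8)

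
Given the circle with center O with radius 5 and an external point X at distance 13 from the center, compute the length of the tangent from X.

The tangent, radius, and line from the external point to the center form a right triangle.
The right angle is where the tangent meets the radius.
By the Pythagorean theorem: tangent² + 5² = 13²
tangent² = 169 - 25 = 144
tangent = 12

12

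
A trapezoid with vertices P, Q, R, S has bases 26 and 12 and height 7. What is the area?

Area of a trapezoid = (base1 + base2) * height / 2
Area = (26 + 12) * 7 / 2
Area = 38 * 7 / 2
Area = 266 / 2
Area = 133

133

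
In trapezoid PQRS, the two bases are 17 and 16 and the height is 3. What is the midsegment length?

The midsegment (median) of a trapezoid connects the midpoints of the non-parallel sides.
Its length is the average of the two bases: (17 + 16) / 2 = 33/2.

33/2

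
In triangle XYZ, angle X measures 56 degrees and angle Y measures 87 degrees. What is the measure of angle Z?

angle Z = 180 - 56 - 87 = 37 degrees.

37 degrees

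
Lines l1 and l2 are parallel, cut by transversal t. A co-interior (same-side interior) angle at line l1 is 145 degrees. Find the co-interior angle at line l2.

Co-interior (same-side interior) angles are between the parallel lines on the same side of the transversal.
Unlike corresponding or alternate interior angles, they are supplementary rather than equal.
So the angle = 180 - 145 = 35 degrees.

35 degrees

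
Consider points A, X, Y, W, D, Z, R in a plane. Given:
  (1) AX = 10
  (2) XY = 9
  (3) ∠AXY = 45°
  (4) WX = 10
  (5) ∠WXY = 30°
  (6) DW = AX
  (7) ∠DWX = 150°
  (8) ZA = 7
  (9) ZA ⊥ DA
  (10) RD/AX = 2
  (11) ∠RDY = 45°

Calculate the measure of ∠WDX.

From the given relations: DW = AX = 10.
Step 1: By the law of cosines on triangle DWX: DX² = 10² + 10² − 2·10·10·cos(150°) = 373.21, so DX ≈ 19.32.
Step 2: By the inverse law of cosines on triangle WDX: cos(∠WDX) = (10² + 19.32² − 10²) / (2·10·19.32) = 373.21/386.37 = 0.9659, so ∠WDX = 15°.

Therefore, the measure of angle ∠WDX = 15°.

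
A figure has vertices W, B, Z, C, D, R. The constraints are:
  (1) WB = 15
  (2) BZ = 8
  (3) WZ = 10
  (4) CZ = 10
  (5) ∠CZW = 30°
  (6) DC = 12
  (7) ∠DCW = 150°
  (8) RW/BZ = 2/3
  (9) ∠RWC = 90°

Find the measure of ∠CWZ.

Step 1: By the law of cosines on triangle WZC: WC² = 10² + 10² − 2·10·10·cos(30°) = 26.79, so WC ≈ 5.18.
Step 2: By the inverse law of cosines on triangle CWZ: cos(∠CWZ) = (5.18² + 10² − 10²) / (2·5.18·10) = 26.79/103.53 = 0.2588, so ∠CWZ = 75°.

Therefore, the measure of angle ∠CWZ = 75°.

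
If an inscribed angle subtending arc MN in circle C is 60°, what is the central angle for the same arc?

Central angle = 2 × 60° = 120° (inscribed angle theorem).

120°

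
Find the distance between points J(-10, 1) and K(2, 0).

d = sqrt((2 - -10)^2 + (0 - 1)^2)
d = sqrt(12^2 + -1^2)
d = sqrt(144 + 1)
d = sqrt(145)

sqrt(145)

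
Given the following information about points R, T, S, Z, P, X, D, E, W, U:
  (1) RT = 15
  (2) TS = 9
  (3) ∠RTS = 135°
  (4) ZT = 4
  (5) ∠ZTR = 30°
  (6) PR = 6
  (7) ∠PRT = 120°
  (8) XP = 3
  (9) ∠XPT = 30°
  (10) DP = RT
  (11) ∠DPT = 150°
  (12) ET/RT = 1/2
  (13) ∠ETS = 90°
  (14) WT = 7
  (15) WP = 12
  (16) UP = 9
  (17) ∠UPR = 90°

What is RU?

Step 1: By the law of cosines on triangle RPU: RU² = 6² + 9² − 2·6·9·cos(90°) = 117, so RU = 3·√13.

Therefore, the length of RU = 3·√13.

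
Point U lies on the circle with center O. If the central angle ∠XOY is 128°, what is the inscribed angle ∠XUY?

Inscribed angle = 128° / 2 = 64° (inscribed angle theorem).

64°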